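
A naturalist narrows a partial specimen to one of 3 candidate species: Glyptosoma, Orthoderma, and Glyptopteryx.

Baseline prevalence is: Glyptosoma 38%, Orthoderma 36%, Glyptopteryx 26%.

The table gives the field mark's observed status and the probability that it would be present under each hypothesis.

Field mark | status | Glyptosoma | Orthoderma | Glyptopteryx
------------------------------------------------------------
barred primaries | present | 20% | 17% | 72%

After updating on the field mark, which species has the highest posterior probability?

For each hypothesis, the unnormalized posterior weight is prior × likelihood:
  Glyptosoma: 0.38 × 0.20 = 0.076
  Orthoderma: 0.36 × 0.17 = 0.0612
  Glyptopteryx: 0.26 × 0.72 = 0.1872
Marginal likelihood of the evidence = 0.3244.
P(Glyptosoma | evidence) ≈ 0.076 / 0.3244 ≈ 0.234
P(Orthoderma | evidence) ≈ 0.0612 / 0.3244 ≈ 0.189
P(Glyptopteryx | evidence) ≈ 0.1872 / 0.3244 ≈ 0.577
The largest is 0.577, so Glyptopteryx is most probable.

Glyptopteryx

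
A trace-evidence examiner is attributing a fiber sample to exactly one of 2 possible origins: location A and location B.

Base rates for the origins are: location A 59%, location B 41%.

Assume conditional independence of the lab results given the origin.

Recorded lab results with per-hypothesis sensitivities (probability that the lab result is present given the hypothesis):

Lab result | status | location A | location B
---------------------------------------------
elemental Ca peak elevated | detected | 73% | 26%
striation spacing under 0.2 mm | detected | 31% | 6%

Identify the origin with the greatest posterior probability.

For each hypothesis, the unnormalized posterior weight is prior × product of the lab result likelihoods:
  location A: 0.59 × 0.73 × 0.31 = 0.13352
  location B: 0.41 × 0.26 × 0.06 = 0.006396
The unnormalized weights sum to 0.13991.
P(location A | evidence) ≈ 0.13352 / 0.13991 ≈ 0.954
P(location B | evidence) ≈ 0.006396 / 0.13991 ≈ 0.046
The largest is 0.954, so location A is most probable.

location A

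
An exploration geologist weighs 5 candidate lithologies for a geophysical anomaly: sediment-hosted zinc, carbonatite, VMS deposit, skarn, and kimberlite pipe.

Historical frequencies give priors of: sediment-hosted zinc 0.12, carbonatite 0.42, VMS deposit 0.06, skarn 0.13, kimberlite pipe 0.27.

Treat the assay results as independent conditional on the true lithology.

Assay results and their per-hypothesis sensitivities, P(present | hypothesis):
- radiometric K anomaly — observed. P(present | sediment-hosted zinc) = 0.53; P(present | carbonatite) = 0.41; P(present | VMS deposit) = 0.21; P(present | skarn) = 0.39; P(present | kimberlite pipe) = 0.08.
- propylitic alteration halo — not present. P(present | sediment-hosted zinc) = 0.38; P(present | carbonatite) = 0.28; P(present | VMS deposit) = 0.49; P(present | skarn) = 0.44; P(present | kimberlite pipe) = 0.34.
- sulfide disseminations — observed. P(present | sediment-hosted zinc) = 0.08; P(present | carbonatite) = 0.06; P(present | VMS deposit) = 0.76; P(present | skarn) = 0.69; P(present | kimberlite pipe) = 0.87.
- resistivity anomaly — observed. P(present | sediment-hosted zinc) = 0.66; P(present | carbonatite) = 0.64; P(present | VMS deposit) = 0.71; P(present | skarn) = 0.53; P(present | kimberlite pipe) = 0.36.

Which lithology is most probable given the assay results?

For each hypothesis, the unnormalized posterior weight is prior × product of the assay result likelihoods (using 1 − P(present | H) for each absent assay result):
  sediment-hosted zinc: 0.12 × 0.53 × (1 − 0.38) × 0.08 × 0.66 = 0.002082
  carbonatite: 0.42 × 0.41 × (1 − 0.28) × 0.06 × 0.64 = 0.004761
  VMS deposit: 0.06 × 0.21 × (1 − 0.49) × 0.76 × 0.71 = 0.0034675
  skarn: 0.13 × 0.39 × (1 − 0.44) × 0.69 × 0.53 = 0.010383
  kimberlite pipe: 0.27 × 0.08 × (1 − 0.34) × 0.87 × 0.36 = 0.004465
Normalizing constant Z = 0.002082 + 0.004761 + 0.0034675 + 0.010383 + 0.004465 = 0.025158.
P(sediment-hosted zinc | evidence) ≈ 0.002082 / 0.025158 ≈ 0.083
P(carbonatite | evidence) ≈ 0.004761 / 0.025158 ≈ 0.189
P(VMS deposit | evidence) ≈ 0.0034675 / 0.025158 ≈ 0.138
P(skarn | evidence) ≈ 0.010383 / 0.025158 ≈ 0.413
P(kimberlite pipe | evidence) ≈ 0.004465 / 0.025158 ≈ 0.177
The largest is 0.413, so skarn is most probable.

skarn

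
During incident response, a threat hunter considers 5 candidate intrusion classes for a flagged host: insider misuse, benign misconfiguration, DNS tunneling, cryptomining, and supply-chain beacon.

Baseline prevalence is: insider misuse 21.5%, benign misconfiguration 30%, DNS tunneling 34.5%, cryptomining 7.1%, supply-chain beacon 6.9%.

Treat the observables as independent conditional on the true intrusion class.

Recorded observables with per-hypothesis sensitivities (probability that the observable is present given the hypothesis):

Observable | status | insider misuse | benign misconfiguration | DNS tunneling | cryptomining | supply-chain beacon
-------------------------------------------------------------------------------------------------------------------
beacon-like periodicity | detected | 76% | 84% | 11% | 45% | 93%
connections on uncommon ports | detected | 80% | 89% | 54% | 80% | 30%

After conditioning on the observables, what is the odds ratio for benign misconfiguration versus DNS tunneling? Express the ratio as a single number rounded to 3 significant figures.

Posterior odds equal prior odds times the likelihood ratio; only the two competing hypotheses matter.
  benign misconfiguration: 0.300 × 0.84 × 0.89 = 0.22428
  DNS tunneling: 0.345 × 0.11 × 0.54 = 0.020493
Odds(benign misconfiguration : DNS tunneling) = 0.22428 / 0.020493 ≈ 10.9.

10.9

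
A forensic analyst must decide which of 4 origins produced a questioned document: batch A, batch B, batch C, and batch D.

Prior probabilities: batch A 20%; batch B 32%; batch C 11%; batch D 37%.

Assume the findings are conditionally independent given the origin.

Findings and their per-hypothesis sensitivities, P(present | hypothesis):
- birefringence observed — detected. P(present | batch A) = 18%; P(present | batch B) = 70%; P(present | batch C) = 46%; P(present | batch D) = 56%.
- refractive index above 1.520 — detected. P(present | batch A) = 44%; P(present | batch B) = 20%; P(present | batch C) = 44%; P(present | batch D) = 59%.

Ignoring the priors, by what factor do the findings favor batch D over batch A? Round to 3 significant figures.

4.17

Take the product of per-finding likelihoods under each hypothesis, then divide.
  batch D: 0.56 × 0.59 = 0.3304
  batch A: 0.18 × 0.44 = 0.0792
Bayes factor = 0.3304 / 0.0792 ≈ 4.17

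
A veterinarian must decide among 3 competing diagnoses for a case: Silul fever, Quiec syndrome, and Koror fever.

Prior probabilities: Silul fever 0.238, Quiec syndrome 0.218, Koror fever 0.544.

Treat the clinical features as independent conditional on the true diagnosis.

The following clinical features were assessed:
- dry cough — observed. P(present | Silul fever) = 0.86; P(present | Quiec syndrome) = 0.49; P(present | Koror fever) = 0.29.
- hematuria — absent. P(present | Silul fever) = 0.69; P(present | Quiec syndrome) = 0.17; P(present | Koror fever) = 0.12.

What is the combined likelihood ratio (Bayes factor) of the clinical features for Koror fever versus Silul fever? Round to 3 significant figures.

0.957

Joint likelihood of the clinical feature pattern under each hypothesis (using 1 − P(present | H) for each absent clinical feature):
  Koror fever: 0.29 × (1 − 0.12) = 0.2552
  Silul fever: 0.86 × (1 − 0.69) = 0.2666
Bayes factor = 0.2552 / 0.2666 ≈ 0.957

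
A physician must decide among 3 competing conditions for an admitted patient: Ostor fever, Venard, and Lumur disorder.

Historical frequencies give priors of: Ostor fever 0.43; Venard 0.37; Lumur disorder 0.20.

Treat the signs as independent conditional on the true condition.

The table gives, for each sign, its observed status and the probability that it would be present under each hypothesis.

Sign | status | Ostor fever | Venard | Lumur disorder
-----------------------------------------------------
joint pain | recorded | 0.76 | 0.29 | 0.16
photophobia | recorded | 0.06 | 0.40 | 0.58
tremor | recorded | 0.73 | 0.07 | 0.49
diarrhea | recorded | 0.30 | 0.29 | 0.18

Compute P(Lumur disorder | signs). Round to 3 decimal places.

0.241

Multiply each prior by the joint likelihood of the sign pattern:
  Ostor fever: 0.43 × 0.76 × 0.06 × 0.73 × 0.30 = 0.0042942
  Venard: 0.37 × 0.29 × 0.40 × 0.07 × 0.29 = 0.00087128
  Lumur disorder: 0.20 × 0.16 × 0.58 × 0.49 × 0.18 = 0.001637
Normalizing constant Z = 0.0042942 + 0.00087128 + 0.001637 = 0.0068024.
P(Lumur disorder | evidence) = 0.001637 / 0.0068024 ≈ 0.241.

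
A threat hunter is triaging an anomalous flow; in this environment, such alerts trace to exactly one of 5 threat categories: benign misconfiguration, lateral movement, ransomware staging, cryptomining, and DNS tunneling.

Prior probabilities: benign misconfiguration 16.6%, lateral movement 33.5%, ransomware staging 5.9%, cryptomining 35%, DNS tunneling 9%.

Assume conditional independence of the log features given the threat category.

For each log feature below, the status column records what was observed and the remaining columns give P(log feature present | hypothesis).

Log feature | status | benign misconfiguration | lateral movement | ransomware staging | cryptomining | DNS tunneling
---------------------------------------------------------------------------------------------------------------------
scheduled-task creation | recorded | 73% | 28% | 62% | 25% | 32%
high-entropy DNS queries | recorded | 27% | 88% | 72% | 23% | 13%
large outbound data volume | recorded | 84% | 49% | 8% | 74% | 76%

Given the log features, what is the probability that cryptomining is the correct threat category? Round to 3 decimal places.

0.170

For each hypothesis, the unnormalized posterior weight is prior × product of the log feature likelihoods:
  benign misconfiguration: 0.166 × 0.73 × 0.27 × 0.84 = 0.027484
  lateral movement: 0.335 × 0.28 × 0.88 × 0.49 = 0.040447
  ransomware staging: 0.059 × 0.62 × 0.72 × 0.08 = 0.002107
  cryptomining: 0.350 × 0.25 × 0.23 × 0.74 = 0.014892
  DNS tunneling: 0.090 × 0.32 × 0.13 × 0.76 = 0.0028454
Marginal likelihood of the evidence = 0.087775.
P(cryptomining | evidence) = 0.014892 / 0.087775 ≈ 0.170.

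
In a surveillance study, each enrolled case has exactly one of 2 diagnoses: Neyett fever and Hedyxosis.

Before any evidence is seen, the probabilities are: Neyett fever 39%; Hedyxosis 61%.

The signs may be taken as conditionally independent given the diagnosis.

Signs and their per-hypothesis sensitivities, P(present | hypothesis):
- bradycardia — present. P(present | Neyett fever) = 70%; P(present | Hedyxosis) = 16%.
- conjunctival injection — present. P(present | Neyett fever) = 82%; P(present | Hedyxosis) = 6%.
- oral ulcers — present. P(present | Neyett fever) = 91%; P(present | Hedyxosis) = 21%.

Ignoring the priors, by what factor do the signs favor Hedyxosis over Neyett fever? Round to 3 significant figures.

Joint likelihood of the sign pattern under each hypothesis:
  Hedyxosis: 0.16 × 0.06 × 0.21 = 0.002016
  Neyett fever: 0.70 × 0.82 × 0.91 = 0.52234
Bayes factor = 0.002016 / 0.52234 ≈ 0.00386

0.00386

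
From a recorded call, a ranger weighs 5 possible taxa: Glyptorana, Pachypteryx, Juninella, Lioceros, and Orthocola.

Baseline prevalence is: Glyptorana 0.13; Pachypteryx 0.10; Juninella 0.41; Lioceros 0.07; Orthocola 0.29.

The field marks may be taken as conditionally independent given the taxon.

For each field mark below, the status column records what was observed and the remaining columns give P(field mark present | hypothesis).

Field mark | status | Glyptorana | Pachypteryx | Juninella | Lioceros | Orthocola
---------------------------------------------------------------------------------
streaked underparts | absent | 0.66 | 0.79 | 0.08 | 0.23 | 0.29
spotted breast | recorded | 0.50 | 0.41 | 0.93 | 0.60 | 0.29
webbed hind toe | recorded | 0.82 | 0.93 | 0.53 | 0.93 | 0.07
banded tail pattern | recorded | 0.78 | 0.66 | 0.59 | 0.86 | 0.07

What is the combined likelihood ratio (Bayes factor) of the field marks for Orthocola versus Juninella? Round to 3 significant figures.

0.00377

Take the product of per-field mark likelihoods under each hypothesis (using 1 − P(present | H) for each absent field mark), then divide.
  Orthocola: (1 − 0.29) × 0.29 × 0.07 × 0.07 = 0.0010089
  Juninella: (1 − 0.08) × 0.93 × 0.53 × 0.59 = 0.26755
Bayes factor = 0.0010089 / 0.26755 ≈ 0.00377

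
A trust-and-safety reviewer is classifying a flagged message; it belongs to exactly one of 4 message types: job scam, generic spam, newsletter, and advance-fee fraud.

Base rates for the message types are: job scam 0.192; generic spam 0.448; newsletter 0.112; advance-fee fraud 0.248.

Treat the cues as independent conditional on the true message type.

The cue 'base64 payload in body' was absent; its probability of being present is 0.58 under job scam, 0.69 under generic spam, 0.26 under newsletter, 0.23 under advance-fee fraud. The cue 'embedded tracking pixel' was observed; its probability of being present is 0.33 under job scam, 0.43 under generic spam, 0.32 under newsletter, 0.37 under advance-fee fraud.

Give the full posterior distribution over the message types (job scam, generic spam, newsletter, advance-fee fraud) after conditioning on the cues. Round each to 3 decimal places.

Multiply each prior by the joint likelihood of the cue pattern (using 1 − P(present | H) for each absent cue):
  job scam: 0.192 × (1 − 0.58) × 0.33 = 0.026611
  generic spam: 0.448 × (1 − 0.69) × 0.43 = 0.059718
  newsletter: 0.112 × (1 − 0.26) × 0.32 = 0.026522
  advance-fee fraud: 0.248 × (1 − 0.23) × 0.37 = 0.070655
The unnormalized weights sum to 0.18351.
P(job scam | evidence) = 0.026611 / 0.18351 ≈ 0.145
P(generic spam | evidence) = 0.059718 / 0.18351 ≈ 0.325
P(newsletter | evidence) = 0.026522 / 0.18351 ≈ 0.145
P(advance-fee fraud | evidence) = 0.070655 / 0.18351 ≈ 0.385

0.145, 0.325, 0.145, 0.385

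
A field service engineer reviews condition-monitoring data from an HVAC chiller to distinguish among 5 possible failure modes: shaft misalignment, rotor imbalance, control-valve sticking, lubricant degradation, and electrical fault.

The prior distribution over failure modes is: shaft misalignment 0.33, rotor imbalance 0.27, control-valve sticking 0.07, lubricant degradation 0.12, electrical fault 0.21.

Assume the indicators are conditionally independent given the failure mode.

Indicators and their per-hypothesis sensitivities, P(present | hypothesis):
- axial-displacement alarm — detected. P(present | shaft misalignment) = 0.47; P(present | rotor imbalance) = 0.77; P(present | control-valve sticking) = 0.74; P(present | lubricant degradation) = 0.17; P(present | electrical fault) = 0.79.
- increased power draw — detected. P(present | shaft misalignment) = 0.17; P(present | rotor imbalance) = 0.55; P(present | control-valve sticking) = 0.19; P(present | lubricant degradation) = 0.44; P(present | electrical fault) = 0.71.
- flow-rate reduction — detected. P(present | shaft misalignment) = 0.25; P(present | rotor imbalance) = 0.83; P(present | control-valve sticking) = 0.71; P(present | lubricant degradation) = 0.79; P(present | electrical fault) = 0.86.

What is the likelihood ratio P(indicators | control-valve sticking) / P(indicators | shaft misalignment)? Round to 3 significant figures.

Take the product of per-indicator likelihoods under each hypothesis, then divide.
  control-valve sticking: 0.74 × 0.19 × 0.71 = 0.099826
  shaft misalignment: 0.47 × 0.17 × 0.25 = 0.019975
Bayes factor = 0.099826 / 0.019975 ≈ 5.00

5.00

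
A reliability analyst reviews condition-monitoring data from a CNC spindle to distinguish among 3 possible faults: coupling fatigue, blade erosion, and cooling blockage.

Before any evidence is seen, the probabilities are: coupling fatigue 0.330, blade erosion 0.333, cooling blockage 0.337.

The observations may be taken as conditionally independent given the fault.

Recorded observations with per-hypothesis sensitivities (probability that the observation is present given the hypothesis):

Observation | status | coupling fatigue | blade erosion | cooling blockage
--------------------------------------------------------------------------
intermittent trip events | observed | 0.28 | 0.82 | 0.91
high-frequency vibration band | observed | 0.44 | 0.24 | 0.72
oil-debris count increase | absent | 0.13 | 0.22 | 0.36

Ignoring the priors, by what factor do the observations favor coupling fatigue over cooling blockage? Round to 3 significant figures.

Take the product of per-observation likelihoods under each hypothesis (using 1 − P(present | H) for each absent observation), then divide.
  coupling fatigue: 0.28 × 0.44 × (1 − 0.13) = 0.10718
  cooling blockage: 0.91 × 0.72 × (1 − 0.36) = 0.41933
Bayes factor = 0.10718 / 0.41933 ≈ 0.256

0.256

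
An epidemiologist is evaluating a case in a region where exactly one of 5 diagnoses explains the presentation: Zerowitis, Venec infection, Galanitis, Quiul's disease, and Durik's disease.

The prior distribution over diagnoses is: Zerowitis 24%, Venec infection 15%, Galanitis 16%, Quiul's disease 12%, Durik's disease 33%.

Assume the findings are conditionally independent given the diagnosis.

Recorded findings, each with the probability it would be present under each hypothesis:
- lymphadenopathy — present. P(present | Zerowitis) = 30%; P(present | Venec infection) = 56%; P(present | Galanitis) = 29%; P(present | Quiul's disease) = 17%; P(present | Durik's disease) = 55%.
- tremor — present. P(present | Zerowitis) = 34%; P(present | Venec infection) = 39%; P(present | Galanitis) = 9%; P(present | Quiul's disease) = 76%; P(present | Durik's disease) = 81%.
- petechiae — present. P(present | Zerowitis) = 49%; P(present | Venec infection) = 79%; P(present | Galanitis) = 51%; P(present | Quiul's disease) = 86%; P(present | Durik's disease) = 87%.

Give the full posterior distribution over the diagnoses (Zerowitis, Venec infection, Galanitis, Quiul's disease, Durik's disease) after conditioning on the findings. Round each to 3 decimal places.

0.066, 0.143, 0.012, 0.074, 0.706

For each hypothesis, the unnormalized posterior weight is prior × product of the finding likelihoods:
  Zerowitis: 0.24 × 0.30 × 0.34 × 0.49 = 0.011995
  Venec infection: 0.15 × 0.56 × 0.39 × 0.79 = 0.02588
  Galanitis: 0.16 × 0.29 × 0.09 × 0.51 = 0.0021298
  Quiul's disease: 0.12 × 0.17 × 0.76 × 0.86 = 0.013333
  Durik's disease: 0.33 × 0.55 × 0.81 × 0.87 = 0.1279
Marginal likelihood of the evidence = 0.18124.
P(Zerowitis | evidence) = 0.011995 / 0.18124 ≈ 0.066
P(Venec infection | evidence) = 0.02588 / 0.18124 ≈ 0.143
P(Galanitis | evidence) = 0.0021298 / 0.18124 ≈ 0.012
P(Quiul's disease | evidence) = 0.013333 / 0.18124 ≈ 0.074
P(Durik's disease | evidence) = 0.1279 / 0.18124 ≈ 0.706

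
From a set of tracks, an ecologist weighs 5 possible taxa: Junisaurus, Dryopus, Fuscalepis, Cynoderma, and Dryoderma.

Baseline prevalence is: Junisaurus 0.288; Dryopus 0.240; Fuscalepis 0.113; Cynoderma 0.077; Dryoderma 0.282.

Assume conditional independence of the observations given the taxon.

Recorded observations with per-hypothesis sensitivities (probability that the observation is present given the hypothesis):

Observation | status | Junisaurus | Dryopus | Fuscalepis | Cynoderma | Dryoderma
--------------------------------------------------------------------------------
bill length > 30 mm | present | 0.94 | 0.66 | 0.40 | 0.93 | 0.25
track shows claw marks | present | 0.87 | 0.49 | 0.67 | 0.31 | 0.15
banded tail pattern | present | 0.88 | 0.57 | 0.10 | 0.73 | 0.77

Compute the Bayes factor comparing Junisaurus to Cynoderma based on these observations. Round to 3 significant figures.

Joint likelihood of the evidence pattern under each hypothesis:
  Junisaurus: 0.94 × 0.87 × 0.88 = 0.71966
  Cynoderma: 0.93 × 0.31 × 0.73 = 0.21046
Bayes factor = 0.71966 / 0.21046 ≈ 3.42

3.42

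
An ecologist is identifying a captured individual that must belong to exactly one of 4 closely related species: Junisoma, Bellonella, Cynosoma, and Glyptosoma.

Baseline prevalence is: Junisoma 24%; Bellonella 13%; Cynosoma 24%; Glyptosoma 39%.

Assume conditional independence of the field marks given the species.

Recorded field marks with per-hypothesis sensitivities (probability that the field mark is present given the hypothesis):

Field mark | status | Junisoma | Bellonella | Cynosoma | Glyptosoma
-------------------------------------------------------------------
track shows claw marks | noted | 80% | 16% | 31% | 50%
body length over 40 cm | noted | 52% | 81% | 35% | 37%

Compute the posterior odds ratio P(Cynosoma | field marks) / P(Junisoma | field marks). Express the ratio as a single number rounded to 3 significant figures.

0.261

Posterior odds equal prior odds times the likelihood ratio; only the two competing hypotheses matter.
  Cynosoma: 0.24 × 0.31 × 0.35 = 0.02604
  Junisoma: 0.24 × 0.80 × 0.52 = 0.09984
Odds(Cynosoma : Junisoma) = 0.02604 / 0.09984 ≈ 0.261.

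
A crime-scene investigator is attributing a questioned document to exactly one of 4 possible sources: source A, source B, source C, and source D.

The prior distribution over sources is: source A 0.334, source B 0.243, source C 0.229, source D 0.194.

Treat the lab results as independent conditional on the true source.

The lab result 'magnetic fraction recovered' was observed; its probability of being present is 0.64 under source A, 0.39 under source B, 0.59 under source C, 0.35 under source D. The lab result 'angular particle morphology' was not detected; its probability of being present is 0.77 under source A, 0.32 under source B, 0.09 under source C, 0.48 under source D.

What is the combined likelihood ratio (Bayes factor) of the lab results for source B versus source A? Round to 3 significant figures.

1.80

The Bayes factor is the ratio of the joint likelihoods of the lab result pattern under the two hypotheses (using 1 − P(present | H) for each absent lab result).
  source B: 0.39 × (1 − 0.32) = 0.2652
  source A: 0.64 × (1 − 0.77) = 0.1472
Bayes factor = 0.2652 / 0.1472 ≈ 1.80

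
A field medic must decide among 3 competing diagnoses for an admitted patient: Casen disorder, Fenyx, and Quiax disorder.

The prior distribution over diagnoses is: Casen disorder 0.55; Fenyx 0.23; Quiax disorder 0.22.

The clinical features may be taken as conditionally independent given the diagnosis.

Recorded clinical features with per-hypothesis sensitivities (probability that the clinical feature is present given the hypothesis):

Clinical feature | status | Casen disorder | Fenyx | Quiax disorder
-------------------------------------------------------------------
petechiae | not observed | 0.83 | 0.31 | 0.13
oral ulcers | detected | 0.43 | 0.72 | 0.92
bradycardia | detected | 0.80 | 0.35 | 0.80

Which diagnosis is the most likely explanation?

Quiax disorder

By Bayes' rule with conditional independence, the unnormalized weight for each hypothesis is prior × ∏ likelihoods (using 1 − P(present | H) for each absent clinical feature):
  Casen disorder: 0.55 × (1 − 0.83) × 0.43 × 0.80 = 0.032164
  Fenyx: 0.23 × (1 − 0.31) × 0.72 × 0.35 = 0.039992
  Quiax disorder: 0.22 × (1 − 0.13) × 0.92 × 0.80 = 0.14087
The unnormalized weights sum to 0.21303.
P(Casen disorder | evidence) ≈ 0.032164 / 0.21303 ≈ 0.151
P(Fenyx | evidence) ≈ 0.039992 / 0.21303 ≈ 0.188
P(Quiax disorder | evidence) ≈ 0.14087 / 0.21303 ≈ 0.661
The largest is 0.661, so Quiax disorder is most probable.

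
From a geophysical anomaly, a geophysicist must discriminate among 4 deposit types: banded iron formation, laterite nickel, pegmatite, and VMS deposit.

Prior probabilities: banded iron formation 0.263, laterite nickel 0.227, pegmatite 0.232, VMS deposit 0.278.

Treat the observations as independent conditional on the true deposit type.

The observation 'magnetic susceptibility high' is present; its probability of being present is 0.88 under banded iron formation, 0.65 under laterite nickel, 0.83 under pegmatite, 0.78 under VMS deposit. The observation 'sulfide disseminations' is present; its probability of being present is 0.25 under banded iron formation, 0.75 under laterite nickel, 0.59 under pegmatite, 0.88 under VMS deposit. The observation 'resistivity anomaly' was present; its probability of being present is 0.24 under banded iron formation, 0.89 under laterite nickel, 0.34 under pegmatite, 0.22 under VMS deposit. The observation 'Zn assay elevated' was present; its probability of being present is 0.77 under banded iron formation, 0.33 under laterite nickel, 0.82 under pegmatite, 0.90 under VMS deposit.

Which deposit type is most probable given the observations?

Multiply each prior by the joint likelihood of the evidence pattern:
  banded iron formation: 0.263 × 0.88 × 0.25 × 0.24 × 0.77 = 0.010693
  laterite nickel: 0.227 × 0.65 × 0.75 × 0.89 × 0.33 = 0.032502
  pegmatite: 0.232 × 0.83 × 0.59 × 0.34 × 0.82 = 0.031675
  VMS deposit: 0.278 × 0.78 × 0.88 × 0.22 × 0.90 = 0.037782
Normalizing constant Z = 0.010693 + 0.032502 + 0.031675 + 0.037782 = 0.11265.
P(banded iron formation | evidence) ≈ 0.010693 / 0.11265 ≈ 0.095
P(laterite nickel | evidence) ≈ 0.032502 / 0.11265 ≈ 0.289
P(pegmatite | evidence) ≈ 0.031675 / 0.11265 ≈ 0.281
P(VMS deposit | evidence) ≈ 0.037782 / 0.11265 ≈ 0.335
The largest is 0.335, so VMS deposit is most probable.

VMS deposit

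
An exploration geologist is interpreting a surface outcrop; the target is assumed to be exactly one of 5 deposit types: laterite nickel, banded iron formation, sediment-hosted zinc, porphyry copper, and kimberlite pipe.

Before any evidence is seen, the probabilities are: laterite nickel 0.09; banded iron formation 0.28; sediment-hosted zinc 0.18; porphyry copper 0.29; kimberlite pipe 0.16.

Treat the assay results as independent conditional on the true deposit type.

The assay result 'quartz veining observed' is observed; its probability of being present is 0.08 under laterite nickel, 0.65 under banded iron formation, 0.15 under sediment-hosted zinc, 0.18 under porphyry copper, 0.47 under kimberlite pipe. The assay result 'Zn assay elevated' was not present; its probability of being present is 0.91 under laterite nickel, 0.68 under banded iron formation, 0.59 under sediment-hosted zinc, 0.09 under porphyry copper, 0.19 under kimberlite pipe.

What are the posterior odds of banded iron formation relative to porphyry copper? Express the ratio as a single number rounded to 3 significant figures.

Unnormalized posterior weight (prior times the assay result likelihoods) for each of the two hypotheses (using 1 − P(present | H) for each absent assay result):
  banded iron formation: 0.28 × 0.65 × (1 − 0.68) = 0.05824
  porphyry copper: 0.29 × 0.18 × (1 − 0.09) = 0.047502
Posterior odds = 0.05824 / 0.047502 ≈ 1.23.

1.23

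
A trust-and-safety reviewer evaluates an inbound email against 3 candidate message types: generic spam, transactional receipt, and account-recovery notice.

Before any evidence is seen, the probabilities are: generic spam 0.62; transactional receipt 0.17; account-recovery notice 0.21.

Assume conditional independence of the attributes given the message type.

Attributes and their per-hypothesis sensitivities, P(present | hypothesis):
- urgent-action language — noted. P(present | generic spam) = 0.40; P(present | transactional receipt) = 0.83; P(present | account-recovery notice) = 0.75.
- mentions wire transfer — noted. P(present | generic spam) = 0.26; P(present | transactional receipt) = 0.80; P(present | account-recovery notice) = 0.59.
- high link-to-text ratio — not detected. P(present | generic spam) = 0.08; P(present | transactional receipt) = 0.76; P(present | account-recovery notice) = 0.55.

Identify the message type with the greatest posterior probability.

By Bayes' rule with conditional independence, the unnormalized weight for each hypothesis is prior × ∏ likelihoods (using 1 − P(present | H) for each absent attribute):
  generic spam: 0.62 × 0.40 × 0.26 × (1 − 0.08) = 0.059322
  transactional receipt: 0.17 × 0.83 × 0.80 × (1 − 0.76) = 0.027091
  account-recovery notice: 0.21 × 0.75 × 0.59 × (1 − 0.55) = 0.041816
Normalizing constant Z = 0.059322 + 0.027091 + 0.041816 = 0.12823.
P(generic spam | evidence) ≈ 0.059322 / 0.12823 ≈ 0.463
P(transactional receipt | evidence) ≈ 0.027091 / 0.12823 ≈ 0.211
P(account-recovery notice | evidence) ≈ 0.041816 / 0.12823 ≈ 0.326
The largest is 0.463, so generic spam is most probable.

generic spam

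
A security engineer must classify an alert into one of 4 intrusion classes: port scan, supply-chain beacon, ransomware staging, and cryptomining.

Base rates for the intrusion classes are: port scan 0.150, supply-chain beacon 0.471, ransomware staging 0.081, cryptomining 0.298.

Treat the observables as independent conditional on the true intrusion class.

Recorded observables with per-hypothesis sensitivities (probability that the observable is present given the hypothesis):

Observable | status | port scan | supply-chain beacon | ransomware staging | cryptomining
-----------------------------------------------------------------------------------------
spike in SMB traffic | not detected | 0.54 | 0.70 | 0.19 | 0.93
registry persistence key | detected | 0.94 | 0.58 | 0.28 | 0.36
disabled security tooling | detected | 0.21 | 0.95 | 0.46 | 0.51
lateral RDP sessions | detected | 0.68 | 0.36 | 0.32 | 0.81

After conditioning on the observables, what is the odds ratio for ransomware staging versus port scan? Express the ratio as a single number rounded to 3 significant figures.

The normalizing constant cancels in an odds ratio, so compute prior × likelihood for the two hypotheses only (using 1 − P(present | H) for each absent observable):
  ransomware staging: 0.081 × (1 − 0.19) × 0.28 × 0.46 × 0.32 = 0.0027042
  port scan: 0.150 × (1 − 0.54) × 0.94 × 0.21 × 0.68 = 0.009262
Odds(ransomware staging : port scan) = 0.0027042 / 0.009262 ≈ 0.292.

0.292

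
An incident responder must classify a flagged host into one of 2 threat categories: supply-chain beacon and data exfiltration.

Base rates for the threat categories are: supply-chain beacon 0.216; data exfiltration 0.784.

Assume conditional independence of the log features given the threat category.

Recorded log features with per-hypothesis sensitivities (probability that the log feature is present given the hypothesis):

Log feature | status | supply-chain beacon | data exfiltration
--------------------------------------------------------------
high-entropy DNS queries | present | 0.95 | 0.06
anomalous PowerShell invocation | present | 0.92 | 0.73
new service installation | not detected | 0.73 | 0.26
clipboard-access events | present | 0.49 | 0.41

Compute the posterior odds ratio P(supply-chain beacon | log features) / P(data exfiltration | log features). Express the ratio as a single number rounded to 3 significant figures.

Unnormalized posterior weight (prior times the log feature likelihoods) for each of the two hypotheses (using 1 − P(present | H) for each absent log feature):
  supply-chain beacon: 0.216 × 0.95 × 0.92 × (1 − 0.73) × 0.49 = 0.024976
  data exfiltration: 0.784 × 0.06 × 0.73 × (1 − 0.26) × 0.41 = 0.010419
Odds(supply-chain beacon : data exfiltration) = 0.024976 / 0.010419 ≈ 2.40.

2.40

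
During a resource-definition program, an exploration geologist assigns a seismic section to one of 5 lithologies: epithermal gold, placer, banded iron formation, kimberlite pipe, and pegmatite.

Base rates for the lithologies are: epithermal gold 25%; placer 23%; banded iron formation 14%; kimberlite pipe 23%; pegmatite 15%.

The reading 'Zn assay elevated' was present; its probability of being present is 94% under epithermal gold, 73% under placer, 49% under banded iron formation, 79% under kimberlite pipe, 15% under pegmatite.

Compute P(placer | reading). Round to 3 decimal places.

0.248

Multiply each prior by the likelihood of the reading:
  epithermal gold: 0.25 × 0.94 = 0.235
  placer: 0.23 × 0.73 = 0.1679
  banded iron formation: 0.14 × 0.49 = 0.0686
  kimberlite pipe: 0.23 × 0.79 = 0.1817
  pegmatite: 0.15 × 0.15 = 0.0225
Normalizing constant Z = 0.235 + 0.1679 + 0.0686 + 0.1817 + 0.0225 = 0.6757.
P(placer | evidence) = 0.1679 / 0.6757 ≈ 0.248.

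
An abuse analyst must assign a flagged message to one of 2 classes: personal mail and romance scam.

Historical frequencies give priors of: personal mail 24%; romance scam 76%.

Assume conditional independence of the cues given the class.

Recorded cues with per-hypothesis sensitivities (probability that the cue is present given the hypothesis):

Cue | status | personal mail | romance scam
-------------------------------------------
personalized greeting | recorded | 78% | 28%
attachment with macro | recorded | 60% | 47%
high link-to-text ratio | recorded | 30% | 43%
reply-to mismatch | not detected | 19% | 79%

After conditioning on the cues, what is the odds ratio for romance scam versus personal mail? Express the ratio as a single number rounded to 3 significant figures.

The normalizing constant cancels in an odds ratio, so compute prior × likelihood for the two hypotheses only (using 1 − P(present | H) for each absent cue):
  romance scam: 0.76 × 0.28 × 0.47 × 0.43 × (1 − 0.79) = 0.0090314
  personal mail: 0.24 × 0.78 × 0.60 × 0.30 × (1 − 0.19) = 0.027294
Posterior odds = 0.0090314 / 0.027294 ≈ 0.331.

0.331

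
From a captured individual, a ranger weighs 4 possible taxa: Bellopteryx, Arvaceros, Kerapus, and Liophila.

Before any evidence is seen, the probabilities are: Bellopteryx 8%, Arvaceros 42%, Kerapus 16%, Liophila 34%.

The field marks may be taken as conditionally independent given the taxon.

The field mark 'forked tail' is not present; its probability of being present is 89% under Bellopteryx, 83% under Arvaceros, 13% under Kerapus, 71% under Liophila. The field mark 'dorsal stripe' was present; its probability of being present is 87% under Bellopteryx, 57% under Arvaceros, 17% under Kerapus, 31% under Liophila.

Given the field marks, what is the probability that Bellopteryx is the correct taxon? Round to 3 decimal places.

For each hypothesis, the unnormalized posterior weight is prior × product of the field mark likelihoods (using 1 − P(present | H) for each absent field mark):
  Bellopteryx: 0.08 × (1 − 0.89) × 0.87 = 0.007656
  Arvaceros: 0.42 × (1 − 0.83) × 0.57 = 0.040698
  Kerapus: 0.16 × (1 − 0.13) × 0.17 = 0.023664
  Liophila: 0.34 × (1 − 0.71) × 0.31 = 0.030566
Marginal likelihood of the evidence = 0.10258.
P(Bellopteryx | evidence) = 0.007656 / 0.10258 ≈ 0.075.

0.075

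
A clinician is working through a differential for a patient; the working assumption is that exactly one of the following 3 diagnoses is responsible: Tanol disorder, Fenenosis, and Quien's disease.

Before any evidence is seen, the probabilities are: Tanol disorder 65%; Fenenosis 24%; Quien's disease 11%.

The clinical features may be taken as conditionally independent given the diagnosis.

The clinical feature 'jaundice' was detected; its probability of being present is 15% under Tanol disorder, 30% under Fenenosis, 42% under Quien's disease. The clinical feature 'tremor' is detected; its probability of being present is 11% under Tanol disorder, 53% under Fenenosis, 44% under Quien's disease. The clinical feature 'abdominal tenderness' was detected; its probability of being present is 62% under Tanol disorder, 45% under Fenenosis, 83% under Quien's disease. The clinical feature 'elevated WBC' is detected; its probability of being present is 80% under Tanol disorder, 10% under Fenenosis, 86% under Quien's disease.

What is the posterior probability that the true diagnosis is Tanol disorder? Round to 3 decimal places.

Multiply each prior by the joint likelihood of the clinical feature pattern:
  Tanol disorder: 0.65 × 0.15 × 0.11 × 0.62 × 0.80 = 0.0053196
  Fenenosis: 0.24 × 0.30 × 0.53 × 0.45 × 0.10 = 0.0017172
  Quien's disease: 0.11 × 0.42 × 0.44 × 0.83 × 0.86 = 0.01451
Normalizing constant Z = 0.0053196 + 0.0017172 + 0.01451 = 0.021547.
P(Tanol disorder | evidence) = 0.0053196 / 0.021547 ≈ 0.247.

0.247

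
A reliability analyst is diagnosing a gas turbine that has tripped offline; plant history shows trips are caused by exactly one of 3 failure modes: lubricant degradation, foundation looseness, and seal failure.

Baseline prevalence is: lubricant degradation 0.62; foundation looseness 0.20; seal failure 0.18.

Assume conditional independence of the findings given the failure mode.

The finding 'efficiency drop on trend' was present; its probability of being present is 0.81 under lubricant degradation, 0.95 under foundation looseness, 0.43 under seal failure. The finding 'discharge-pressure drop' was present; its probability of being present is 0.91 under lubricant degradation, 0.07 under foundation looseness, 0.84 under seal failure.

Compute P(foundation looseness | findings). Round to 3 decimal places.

0.025

Multiply each prior by the joint likelihood of the evidence pattern:
  lubricant degradation: 0.62 × 0.81 × 0.91 = 0.457
  foundation looseness: 0.20 × 0.95 × 0.07 = 0.0133
  seal failure: 0.18 × 0.43 × 0.84 = 0.065016
Normalizing constant Z = 0.457 + 0.0133 + 0.065016 = 0.53532.
P(foundation looseness | evidence) = 0.0133 / 0.53532 ≈ 0.025.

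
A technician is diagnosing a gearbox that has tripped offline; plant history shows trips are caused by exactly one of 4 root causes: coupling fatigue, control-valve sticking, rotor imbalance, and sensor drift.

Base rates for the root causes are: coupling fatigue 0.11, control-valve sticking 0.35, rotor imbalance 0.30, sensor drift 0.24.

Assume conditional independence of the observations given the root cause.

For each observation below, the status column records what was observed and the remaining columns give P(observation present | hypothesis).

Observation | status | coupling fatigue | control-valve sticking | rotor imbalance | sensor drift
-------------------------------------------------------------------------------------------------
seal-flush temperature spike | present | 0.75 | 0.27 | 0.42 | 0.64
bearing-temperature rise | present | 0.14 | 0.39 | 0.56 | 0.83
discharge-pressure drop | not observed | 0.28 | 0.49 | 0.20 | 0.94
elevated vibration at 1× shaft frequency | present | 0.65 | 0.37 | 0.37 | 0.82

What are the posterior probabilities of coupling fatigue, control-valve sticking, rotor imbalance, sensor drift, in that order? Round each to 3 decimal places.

0.137, 0.176, 0.529, 0.159

For each hypothesis, the unnormalized posterior weight is prior × product of the observation likelihoods (using 1 − P(present | H) for each absent observation):
  coupling fatigue: 0.11 × 0.75 × 0.14 × (1 − 0.28) × 0.65 = 0.0054054
  control-valve sticking: 0.35 × 0.27 × 0.39 × (1 − 0.49) × 0.37 = 0.0069545
  rotor imbalance: 0.30 × 0.42 × 0.56 × (1 − 0.20) × 0.37 = 0.020886
  sensor drift: 0.24 × 0.64 × 0.83 × (1 − 0.94) × 0.82 = 0.0062724
Marginal likelihood of the evidence = 0.039518.
P(coupling fatigue | evidence) = 0.0054054 / 0.039518 ≈ 0.137
P(control-valve sticking | evidence) = 0.0069545 / 0.039518 ≈ 0.176
P(rotor imbalance | evidence) = 0.020886 / 0.039518 ≈ 0.529
P(sensor drift | evidence) = 0.0062724 / 0.039518 ≈ 0.159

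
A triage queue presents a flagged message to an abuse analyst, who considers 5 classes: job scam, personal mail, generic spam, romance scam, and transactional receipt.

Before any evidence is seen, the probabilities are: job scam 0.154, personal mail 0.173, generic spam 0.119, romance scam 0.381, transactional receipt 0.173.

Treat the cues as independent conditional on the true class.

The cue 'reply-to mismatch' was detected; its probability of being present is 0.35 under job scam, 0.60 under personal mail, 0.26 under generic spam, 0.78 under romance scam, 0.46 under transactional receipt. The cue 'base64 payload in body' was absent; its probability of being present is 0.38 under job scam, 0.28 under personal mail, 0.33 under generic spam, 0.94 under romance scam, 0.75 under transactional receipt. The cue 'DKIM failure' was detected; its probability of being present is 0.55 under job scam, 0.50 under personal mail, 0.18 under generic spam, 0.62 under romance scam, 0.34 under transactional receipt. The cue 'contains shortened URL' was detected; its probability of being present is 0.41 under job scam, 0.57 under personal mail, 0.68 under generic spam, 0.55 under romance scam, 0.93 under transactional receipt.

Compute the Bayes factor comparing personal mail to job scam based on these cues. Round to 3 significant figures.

Take the product of per-cue likelihoods under each hypothesis (using 1 − P(present | H) for each absent cue), then divide.
  personal mail: 0.60 × (1 − 0.28) × 0.50 × 0.57 = 0.12312
  job scam: 0.35 × (1 − 0.38) × 0.55 × 0.41 = 0.048934
Bayes factor = 0.12312 / 0.048934 ≈ 2.52

2.52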